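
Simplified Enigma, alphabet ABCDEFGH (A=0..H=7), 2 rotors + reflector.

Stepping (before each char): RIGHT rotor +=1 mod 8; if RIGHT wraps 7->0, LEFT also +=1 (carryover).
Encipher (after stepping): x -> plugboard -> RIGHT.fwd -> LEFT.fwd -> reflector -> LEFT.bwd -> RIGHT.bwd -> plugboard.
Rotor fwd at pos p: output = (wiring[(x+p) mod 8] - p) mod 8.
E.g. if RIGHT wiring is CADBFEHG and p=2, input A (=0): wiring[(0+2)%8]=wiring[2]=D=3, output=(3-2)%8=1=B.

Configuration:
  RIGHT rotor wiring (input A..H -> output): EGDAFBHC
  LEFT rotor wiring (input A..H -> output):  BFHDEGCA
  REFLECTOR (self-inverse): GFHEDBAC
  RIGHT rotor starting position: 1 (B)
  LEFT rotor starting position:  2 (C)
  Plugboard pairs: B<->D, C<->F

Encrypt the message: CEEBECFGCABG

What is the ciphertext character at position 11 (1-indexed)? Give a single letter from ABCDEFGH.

Char 1 ('C'): step: R->2, L=2; C->plug->F->R->A->L->F->refl->B->L'->B->R'->A->plug->A
Char 2 ('E'): step: R->3, L=2; E->plug->E->R->H->L->D->refl->E->L'->D->R'->G->plug->G
Char 3 ('E'): step: R->4, L=2; E->plug->E->R->A->L->F->refl->B->L'->B->R'->A->plug->A
Char 4 ('B'): step: R->5, L=2; B->plug->D->R->H->L->D->refl->E->L'->D->R'->G->plug->G
Char 5 ('E'): step: R->6, L=2; E->plug->E->R->F->L->G->refl->A->L'->E->R'->B->plug->D
Char 6 ('C'): step: R->7, L=2; C->plug->F->R->G->L->H->refl->C->L'->C->R'->G->plug->G
Char 7 ('F'): step: R->0, L->3 (L advanced); F->plug->C->R->D->L->H->refl->C->L'->G->R'->B->plug->D
Char 8 ('G'): step: R->1, L=3; G->plug->G->R->B->L->B->refl->F->L'->E->R'->D->plug->B
Char 9 ('C'): step: R->2, L=3; C->plug->F->R->A->L->A->refl->G->L'->F->R'->E->plug->E
Char 10 ('A'): step: R->3, L=3; A->plug->A->R->F->L->G->refl->A->L'->A->R'->H->plug->H
Char 11 ('B'): step: R->4, L=3; B->plug->D->R->G->L->C->refl->H->L'->D->R'->C->plug->F

F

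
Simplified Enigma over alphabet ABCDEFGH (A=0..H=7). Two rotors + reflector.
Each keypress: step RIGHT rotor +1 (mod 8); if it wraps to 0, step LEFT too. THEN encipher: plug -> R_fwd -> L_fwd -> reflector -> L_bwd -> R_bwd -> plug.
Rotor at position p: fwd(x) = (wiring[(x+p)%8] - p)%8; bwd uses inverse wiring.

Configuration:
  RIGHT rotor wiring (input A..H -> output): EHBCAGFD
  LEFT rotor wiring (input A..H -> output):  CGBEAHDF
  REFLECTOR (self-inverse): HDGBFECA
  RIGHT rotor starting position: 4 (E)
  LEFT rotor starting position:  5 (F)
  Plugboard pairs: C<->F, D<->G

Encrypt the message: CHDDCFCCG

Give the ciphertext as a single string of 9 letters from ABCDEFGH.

Answer: GGACGHFFC

Derivation:
Char 1 ('C'): step: R->5, L=5; C->plug->F->R->E->L->B->refl->D->L'->H->R'->D->plug->G
Char 2 ('H'): step: R->6, L=5; H->plug->H->R->A->L->C->refl->G->L'->B->R'->D->plug->G
Char 3 ('D'): step: R->7, L=5; D->plug->G->R->H->L->D->refl->B->L'->E->R'->A->plug->A
Char 4 ('D'): step: R->0, L->6 (L advanced); D->plug->G->R->F->L->G->refl->C->L'->G->R'->F->plug->C
Char 5 ('C'): step: R->1, L=6; C->plug->F->R->E->L->D->refl->B->L'->H->R'->D->plug->G
Char 6 ('F'): step: R->2, L=6; F->plug->C->R->G->L->C->refl->G->L'->F->R'->H->plug->H
Char 7 ('C'): step: R->3, L=6; C->plug->F->R->B->L->H->refl->A->L'->D->R'->C->plug->F
Char 8 ('C'): step: R->4, L=6; C->plug->F->R->D->L->A->refl->H->L'->B->R'->C->plug->F
Char 9 ('G'): step: R->5, L=6; G->plug->D->R->H->L->B->refl->D->L'->E->R'->F->plug->C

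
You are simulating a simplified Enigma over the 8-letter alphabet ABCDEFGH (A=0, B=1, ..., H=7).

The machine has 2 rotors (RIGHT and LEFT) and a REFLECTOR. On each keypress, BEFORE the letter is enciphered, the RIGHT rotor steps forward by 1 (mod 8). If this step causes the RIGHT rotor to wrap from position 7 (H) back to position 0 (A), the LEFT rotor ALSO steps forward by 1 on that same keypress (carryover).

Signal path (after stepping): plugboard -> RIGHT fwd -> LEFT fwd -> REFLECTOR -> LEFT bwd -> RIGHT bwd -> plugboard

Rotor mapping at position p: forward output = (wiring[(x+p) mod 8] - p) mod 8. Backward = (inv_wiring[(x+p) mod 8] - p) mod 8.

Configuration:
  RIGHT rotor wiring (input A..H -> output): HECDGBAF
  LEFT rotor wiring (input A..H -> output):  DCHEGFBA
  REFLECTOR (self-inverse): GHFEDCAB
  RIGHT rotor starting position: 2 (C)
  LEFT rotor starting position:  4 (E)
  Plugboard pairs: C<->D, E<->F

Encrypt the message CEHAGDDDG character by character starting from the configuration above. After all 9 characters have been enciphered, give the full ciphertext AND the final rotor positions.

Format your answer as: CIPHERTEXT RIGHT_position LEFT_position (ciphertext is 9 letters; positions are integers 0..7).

Char 1 ('C'): step: R->3, L=4; C->plug->D->R->F->L->G->refl->A->L'->H->R'->H->plug->H
Char 2 ('E'): step: R->4, L=4; E->plug->F->R->A->L->C->refl->F->L'->C->R'->A->plug->A
Char 3 ('H'): step: R->5, L=4; H->plug->H->R->B->L->B->refl->H->L'->E->R'->A->plug->A
Char 4 ('A'): step: R->6, L=4; A->plug->A->R->C->L->F->refl->C->L'->A->R'->G->plug->G
Char 5 ('G'): step: R->7, L=4; G->plug->G->R->C->L->F->refl->C->L'->A->R'->B->plug->B
Char 6 ('D'): step: R->0, L->5 (L advanced); D->plug->C->R->C->L->D->refl->E->L'->B->R'->F->plug->E
Char 7 ('D'): step: R->1, L=5; D->plug->C->R->C->L->D->refl->E->L'->B->R'->B->plug->B
Char 8 ('D'): step: R->2, L=5; D->plug->C->R->E->L->F->refl->C->L'->F->R'->G->plug->G
Char 9 ('G'): step: R->3, L=5; G->plug->G->R->B->L->E->refl->D->L'->C->R'->E->plug->F
Final: ciphertext=HAAGBEBGF, RIGHT=3, LEFT=5

Answer: HAAGBEBGF 3 5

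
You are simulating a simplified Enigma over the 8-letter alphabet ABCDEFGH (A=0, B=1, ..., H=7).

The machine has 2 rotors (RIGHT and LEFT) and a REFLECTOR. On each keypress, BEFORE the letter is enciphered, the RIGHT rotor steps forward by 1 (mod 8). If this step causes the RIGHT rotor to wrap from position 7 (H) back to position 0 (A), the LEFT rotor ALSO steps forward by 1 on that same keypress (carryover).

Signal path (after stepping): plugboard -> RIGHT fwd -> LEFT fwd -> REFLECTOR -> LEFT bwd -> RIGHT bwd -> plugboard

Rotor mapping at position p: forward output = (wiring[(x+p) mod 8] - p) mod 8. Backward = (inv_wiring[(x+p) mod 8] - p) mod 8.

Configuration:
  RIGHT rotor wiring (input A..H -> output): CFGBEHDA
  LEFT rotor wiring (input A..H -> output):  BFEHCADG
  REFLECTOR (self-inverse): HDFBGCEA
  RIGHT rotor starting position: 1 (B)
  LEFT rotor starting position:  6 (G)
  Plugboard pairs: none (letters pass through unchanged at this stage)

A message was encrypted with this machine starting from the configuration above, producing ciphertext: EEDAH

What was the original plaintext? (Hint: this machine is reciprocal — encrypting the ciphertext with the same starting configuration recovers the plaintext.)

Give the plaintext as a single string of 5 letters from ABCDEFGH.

Char 1 ('E'): step: R->2, L=6; E->plug->E->R->B->L->A->refl->H->L'->D->R'->H->plug->H
Char 2 ('E'): step: R->3, L=6; E->plug->E->R->F->L->B->refl->D->L'->C->R'->G->plug->G
Char 3 ('D'): step: R->4, L=6; D->plug->D->R->E->L->G->refl->E->L'->G->R'->E->plug->E
Char 4 ('A'): step: R->5, L=6; A->plug->A->R->C->L->D->refl->B->L'->F->R'->D->plug->D
Char 5 ('H'): step: R->6, L=6; H->plug->H->R->B->L->A->refl->H->L'->D->R'->F->plug->F

Answer: HGEDF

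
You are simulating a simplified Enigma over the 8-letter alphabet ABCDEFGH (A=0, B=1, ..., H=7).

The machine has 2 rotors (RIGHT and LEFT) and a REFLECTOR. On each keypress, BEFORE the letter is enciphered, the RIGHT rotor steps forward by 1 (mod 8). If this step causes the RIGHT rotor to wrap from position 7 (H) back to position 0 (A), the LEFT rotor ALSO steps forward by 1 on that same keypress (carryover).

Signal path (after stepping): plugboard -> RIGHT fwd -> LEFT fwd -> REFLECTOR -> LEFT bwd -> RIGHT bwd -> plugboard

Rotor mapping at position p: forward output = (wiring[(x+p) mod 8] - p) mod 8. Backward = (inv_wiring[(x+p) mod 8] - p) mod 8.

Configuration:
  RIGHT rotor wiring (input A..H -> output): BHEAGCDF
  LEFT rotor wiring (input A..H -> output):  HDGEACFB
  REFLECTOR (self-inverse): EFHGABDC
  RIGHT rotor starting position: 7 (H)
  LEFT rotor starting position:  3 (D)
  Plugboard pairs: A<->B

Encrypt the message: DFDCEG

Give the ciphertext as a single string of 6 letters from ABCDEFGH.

Answer: AAGDAE

Derivation:
Char 1 ('D'): step: R->0, L->4 (L advanced); D->plug->D->R->A->L->E->refl->A->L'->H->R'->B->plug->A
Char 2 ('F'): step: R->1, L=4; F->plug->F->R->C->L->B->refl->F->L'->D->R'->B->plug->A
Char 3 ('D'): step: R->2, L=4; D->plug->D->R->A->L->E->refl->A->L'->H->R'->G->plug->G
Char 4 ('C'): step: R->3, L=4; C->plug->C->R->H->L->A->refl->E->L'->A->R'->D->plug->D
Char 5 ('E'): step: R->4, L=4; E->plug->E->R->F->L->H->refl->C->L'->G->R'->B->plug->A
Char 6 ('G'): step: R->5, L=4; G->plug->G->R->D->L->F->refl->B->L'->C->R'->E->plug->E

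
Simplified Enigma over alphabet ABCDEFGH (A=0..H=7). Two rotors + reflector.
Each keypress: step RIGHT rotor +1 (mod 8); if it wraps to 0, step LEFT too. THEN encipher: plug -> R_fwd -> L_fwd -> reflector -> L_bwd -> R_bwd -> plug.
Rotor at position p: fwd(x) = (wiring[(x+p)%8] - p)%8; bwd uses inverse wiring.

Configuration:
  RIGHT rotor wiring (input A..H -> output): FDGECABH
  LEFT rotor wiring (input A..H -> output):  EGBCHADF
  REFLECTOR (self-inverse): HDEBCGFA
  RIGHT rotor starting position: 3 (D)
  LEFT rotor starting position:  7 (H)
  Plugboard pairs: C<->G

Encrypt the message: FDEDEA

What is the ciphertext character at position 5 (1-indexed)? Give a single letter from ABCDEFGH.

Char 1 ('F'): step: R->4, L=7; F->plug->F->R->H->L->E->refl->C->L'->D->R'->D->plug->D
Char 2 ('D'): step: R->5, L=7; D->plug->D->R->A->L->G->refl->F->L'->B->R'->F->plug->F
Char 3 ('E'): step: R->6, L=7; E->plug->E->R->A->L->G->refl->F->L'->B->R'->B->plug->B
Char 4 ('D'): step: R->7, L=7; D->plug->D->R->H->L->E->refl->C->L'->D->R'->F->plug->F
Char 5 ('E'): step: R->0, L->0 (L advanced); E->plug->E->R->C->L->B->refl->D->L'->G->R'->C->plug->G

G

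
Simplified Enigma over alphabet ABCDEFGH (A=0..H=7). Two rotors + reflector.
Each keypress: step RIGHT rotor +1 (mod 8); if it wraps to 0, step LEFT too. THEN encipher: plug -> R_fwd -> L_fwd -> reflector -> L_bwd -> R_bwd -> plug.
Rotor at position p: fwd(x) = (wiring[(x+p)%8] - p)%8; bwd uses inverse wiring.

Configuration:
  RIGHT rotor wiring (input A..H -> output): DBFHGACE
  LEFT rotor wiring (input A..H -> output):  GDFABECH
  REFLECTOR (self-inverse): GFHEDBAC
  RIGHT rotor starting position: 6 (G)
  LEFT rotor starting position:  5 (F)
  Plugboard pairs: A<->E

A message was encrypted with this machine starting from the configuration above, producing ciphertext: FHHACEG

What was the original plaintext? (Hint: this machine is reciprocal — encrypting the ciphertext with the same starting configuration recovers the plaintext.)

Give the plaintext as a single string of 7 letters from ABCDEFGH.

Answer: DCADEAC

Derivation:
Char 1 ('F'): step: R->7, L=5; F->plug->F->R->H->L->E->refl->D->L'->G->R'->D->plug->D
Char 2 ('H'): step: R->0, L->6 (L advanced); H->plug->H->R->E->L->H->refl->C->L'->F->R'->C->plug->C
Char 3 ('H'): step: R->1, L=6; H->plug->H->R->C->L->A->refl->G->L'->H->R'->E->plug->A
Char 4 ('A'): step: R->2, L=6; A->plug->E->R->A->L->E->refl->D->L'->G->R'->D->plug->D
Char 5 ('C'): step: R->3, L=6; C->plug->C->R->F->L->C->refl->H->L'->E->R'->A->plug->E
Char 6 ('E'): step: R->4, L=6; E->plug->A->R->C->L->A->refl->G->L'->H->R'->E->plug->A
Char 7 ('G'): step: R->5, L=6; G->plug->G->R->C->L->A->refl->G->L'->H->R'->C->plug->C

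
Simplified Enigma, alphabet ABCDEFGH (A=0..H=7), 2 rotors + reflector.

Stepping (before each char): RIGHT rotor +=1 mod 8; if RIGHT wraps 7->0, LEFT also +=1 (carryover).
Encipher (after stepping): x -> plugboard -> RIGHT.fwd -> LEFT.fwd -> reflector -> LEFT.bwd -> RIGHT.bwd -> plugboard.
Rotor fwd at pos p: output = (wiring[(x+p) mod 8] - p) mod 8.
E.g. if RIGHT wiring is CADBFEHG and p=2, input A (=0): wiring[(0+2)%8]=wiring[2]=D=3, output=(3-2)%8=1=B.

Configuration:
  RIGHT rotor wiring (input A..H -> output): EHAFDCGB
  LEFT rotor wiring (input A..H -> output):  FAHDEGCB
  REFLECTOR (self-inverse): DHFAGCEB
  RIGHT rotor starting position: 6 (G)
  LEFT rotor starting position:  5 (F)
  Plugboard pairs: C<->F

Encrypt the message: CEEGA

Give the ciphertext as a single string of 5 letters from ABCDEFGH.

Answer: GDBEG

Derivation:
Char 1 ('C'): step: R->7, L=5; C->plug->F->R->E->L->D->refl->A->L'->D->R'->G->plug->G
Char 2 ('E'): step: R->0, L->6 (L advanced); E->plug->E->R->D->L->C->refl->F->L'->F->R'->D->plug->D
Char 3 ('E'): step: R->1, L=6; E->plug->E->R->B->L->D->refl->A->L'->H->R'->B->plug->B
Char 4 ('G'): step: R->2, L=6; G->plug->G->R->C->L->H->refl->B->L'->E->R'->E->plug->E
Char 5 ('A'): step: R->3, L=6; A->plug->A->R->C->L->H->refl->B->L'->E->R'->G->plug->G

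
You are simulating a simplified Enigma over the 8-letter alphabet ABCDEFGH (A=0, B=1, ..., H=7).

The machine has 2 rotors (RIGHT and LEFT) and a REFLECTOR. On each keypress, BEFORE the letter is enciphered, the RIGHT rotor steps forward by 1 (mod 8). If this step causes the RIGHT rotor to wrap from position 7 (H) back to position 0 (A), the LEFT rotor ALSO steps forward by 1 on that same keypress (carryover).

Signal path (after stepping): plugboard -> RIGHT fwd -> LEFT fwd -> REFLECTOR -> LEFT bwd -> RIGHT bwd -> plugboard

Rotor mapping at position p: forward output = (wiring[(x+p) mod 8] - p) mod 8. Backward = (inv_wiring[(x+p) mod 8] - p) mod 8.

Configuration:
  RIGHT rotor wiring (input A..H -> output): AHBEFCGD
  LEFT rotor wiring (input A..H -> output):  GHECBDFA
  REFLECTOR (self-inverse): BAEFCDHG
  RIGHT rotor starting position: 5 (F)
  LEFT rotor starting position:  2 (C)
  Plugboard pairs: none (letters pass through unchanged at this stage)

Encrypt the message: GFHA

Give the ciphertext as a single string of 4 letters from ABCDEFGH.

Answer: HCGC

Derivation:
Char 1 ('G'): step: R->6, L=2; G->plug->G->R->H->L->F->refl->D->L'->E->R'->H->plug->H
Char 2 ('F'): step: R->7, L=2; F->plug->F->R->G->L->E->refl->C->L'->A->R'->C->plug->C
Char 3 ('H'): step: R->0, L->3 (L advanced); H->plug->H->R->D->L->C->refl->E->L'->G->R'->G->plug->G
Char 4 ('A'): step: R->1, L=3; A->plug->A->R->G->L->E->refl->C->L'->D->R'->C->plug->C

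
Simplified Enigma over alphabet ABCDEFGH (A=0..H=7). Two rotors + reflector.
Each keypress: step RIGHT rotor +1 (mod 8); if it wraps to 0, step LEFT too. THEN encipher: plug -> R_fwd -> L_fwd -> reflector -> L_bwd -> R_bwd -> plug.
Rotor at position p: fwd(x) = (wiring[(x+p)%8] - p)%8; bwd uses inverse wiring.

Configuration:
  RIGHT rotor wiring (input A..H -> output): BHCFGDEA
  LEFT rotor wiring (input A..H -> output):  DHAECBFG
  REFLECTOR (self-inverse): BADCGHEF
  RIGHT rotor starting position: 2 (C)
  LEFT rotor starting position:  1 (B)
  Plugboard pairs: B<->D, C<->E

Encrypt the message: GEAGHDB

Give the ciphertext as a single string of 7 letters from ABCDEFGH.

Answer: DCHHEFH

Derivation:
Char 1 ('G'): step: R->3, L=1; G->plug->G->R->E->L->A->refl->B->L'->D->R'->B->plug->D
Char 2 ('E'): step: R->4, L=1; E->plug->C->R->A->L->G->refl->E->L'->F->R'->E->plug->C
Char 3 ('A'): step: R->5, L=1; A->plug->A->R->G->L->F->refl->H->L'->B->R'->H->plug->H
Char 4 ('G'): step: R->6, L=1; G->plug->G->R->A->L->G->refl->E->L'->F->R'->H->plug->H
Char 5 ('H'): step: R->7, L=1; H->plug->H->R->F->L->E->refl->G->L'->A->R'->C->plug->E
Char 6 ('D'): step: R->0, L->2 (L advanced); D->plug->B->R->H->L->F->refl->H->L'->D->R'->F->plug->F
Char 7 ('B'): step: R->1, L=2; B->plug->D->R->F->L->E->refl->G->L'->A->R'->H->plug->H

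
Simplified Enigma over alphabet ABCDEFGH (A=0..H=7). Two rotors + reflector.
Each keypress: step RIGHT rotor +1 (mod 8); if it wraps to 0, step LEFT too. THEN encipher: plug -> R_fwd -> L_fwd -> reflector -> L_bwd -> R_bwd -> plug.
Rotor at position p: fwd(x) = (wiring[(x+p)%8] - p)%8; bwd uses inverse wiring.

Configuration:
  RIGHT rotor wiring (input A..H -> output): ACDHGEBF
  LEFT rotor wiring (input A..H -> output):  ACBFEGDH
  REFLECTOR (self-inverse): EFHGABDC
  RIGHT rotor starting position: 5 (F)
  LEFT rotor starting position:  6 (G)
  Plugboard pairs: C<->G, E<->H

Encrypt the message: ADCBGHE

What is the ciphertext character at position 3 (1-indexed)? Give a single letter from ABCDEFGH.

Char 1 ('A'): step: R->6, L=6; A->plug->A->R->D->L->E->refl->A->L'->H->R'->B->plug->B
Char 2 ('D'): step: R->7, L=6; D->plug->D->R->E->L->D->refl->G->L'->G->R'->A->plug->A
Char 3 ('C'): step: R->0, L->7 (L advanced); C->plug->G->R->B->L->B->refl->F->L'->F->R'->H->plug->E

E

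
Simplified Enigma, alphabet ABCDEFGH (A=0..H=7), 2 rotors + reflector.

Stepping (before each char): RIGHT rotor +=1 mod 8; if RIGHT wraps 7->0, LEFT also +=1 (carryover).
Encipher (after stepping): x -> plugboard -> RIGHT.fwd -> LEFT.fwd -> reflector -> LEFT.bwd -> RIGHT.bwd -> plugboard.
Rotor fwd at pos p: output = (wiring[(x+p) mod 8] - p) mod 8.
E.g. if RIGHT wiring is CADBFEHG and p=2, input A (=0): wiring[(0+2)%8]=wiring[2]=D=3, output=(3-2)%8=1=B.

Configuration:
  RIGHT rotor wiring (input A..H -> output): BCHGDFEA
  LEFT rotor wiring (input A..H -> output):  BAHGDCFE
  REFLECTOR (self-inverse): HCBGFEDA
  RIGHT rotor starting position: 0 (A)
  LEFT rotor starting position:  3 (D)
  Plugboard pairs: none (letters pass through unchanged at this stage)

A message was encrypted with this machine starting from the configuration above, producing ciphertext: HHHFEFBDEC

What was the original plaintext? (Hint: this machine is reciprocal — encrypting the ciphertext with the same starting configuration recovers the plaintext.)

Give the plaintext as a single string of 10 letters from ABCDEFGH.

Answer: CAAAAGAACF

Derivation:
Char 1 ('H'): step: R->1, L=3; H->plug->H->R->A->L->D->refl->G->L'->F->R'->C->plug->C
Char 2 ('H'): step: R->2, L=3; H->plug->H->R->A->L->D->refl->G->L'->F->R'->A->plug->A
Char 3 ('H'): step: R->3, L=3; H->plug->H->R->E->L->B->refl->C->L'->D->R'->A->plug->A
Char 4 ('F'): step: R->4, L=3; F->plug->F->R->G->L->F->refl->E->L'->H->R'->A->plug->A
Char 5 ('E'): step: R->5, L=3; E->plug->E->R->F->L->G->refl->D->L'->A->R'->A->plug->A
Char 6 ('F'): step: R->6, L=3; F->plug->F->R->A->L->D->refl->G->L'->F->R'->G->plug->G
Char 7 ('B'): step: R->7, L=3; B->plug->B->R->C->L->H->refl->A->L'->B->R'->A->plug->A
Char 8 ('D'): step: R->0, L->4 (L advanced); D->plug->D->R->G->L->D->refl->G->L'->B->R'->A->plug->A
Char 9 ('E'): step: R->1, L=4; E->plug->E->R->E->L->F->refl->E->L'->F->R'->C->plug->C
Char 10 ('C'): step: R->2, L=4; C->plug->C->R->B->L->G->refl->D->L'->G->R'->F->plug->F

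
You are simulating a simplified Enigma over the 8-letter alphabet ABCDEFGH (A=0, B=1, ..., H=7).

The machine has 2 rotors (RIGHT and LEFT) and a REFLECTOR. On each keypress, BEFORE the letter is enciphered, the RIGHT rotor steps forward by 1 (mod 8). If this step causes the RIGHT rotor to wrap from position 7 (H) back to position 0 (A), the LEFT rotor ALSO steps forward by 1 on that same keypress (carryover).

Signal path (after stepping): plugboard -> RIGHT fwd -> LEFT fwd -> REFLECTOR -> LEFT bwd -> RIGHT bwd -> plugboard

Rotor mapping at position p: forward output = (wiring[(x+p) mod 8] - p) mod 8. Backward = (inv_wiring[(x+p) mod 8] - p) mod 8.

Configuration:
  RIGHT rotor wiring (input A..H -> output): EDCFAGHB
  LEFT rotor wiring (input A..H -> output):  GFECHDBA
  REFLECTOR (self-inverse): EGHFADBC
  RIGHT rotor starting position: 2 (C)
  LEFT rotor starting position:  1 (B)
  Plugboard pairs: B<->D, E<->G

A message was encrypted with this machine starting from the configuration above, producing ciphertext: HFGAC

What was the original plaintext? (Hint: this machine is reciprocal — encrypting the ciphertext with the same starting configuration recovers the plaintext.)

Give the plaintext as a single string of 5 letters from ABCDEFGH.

Answer: FHCFG

Derivation:
Char 1 ('H'): step: R->3, L=1; H->plug->H->R->H->L->F->refl->D->L'->B->R'->F->plug->F
Char 2 ('F'): step: R->4, L=1; F->plug->F->R->H->L->F->refl->D->L'->B->R'->H->plug->H
Char 3 ('G'): step: R->5, L=1; G->plug->E->R->G->L->H->refl->C->L'->E->R'->C->plug->C
Char 4 ('A'): step: R->6, L=1; A->plug->A->R->B->L->D->refl->F->L'->H->R'->F->plug->F
Char 5 ('C'): step: R->7, L=1; C->plug->C->R->E->L->C->refl->H->L'->G->R'->E->plug->G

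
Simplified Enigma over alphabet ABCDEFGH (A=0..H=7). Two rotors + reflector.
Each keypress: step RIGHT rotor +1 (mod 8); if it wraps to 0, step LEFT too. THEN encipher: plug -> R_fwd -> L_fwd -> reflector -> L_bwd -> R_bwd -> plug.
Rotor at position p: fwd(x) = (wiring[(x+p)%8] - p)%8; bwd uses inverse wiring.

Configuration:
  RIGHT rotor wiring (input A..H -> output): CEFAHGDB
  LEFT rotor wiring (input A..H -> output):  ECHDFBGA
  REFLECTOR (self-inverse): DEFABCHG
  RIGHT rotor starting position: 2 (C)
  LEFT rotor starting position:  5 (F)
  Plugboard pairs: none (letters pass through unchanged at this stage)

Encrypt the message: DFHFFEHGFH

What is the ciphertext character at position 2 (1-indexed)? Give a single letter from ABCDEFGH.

Char 1 ('D'): step: R->3, L=5; D->plug->D->R->A->L->E->refl->B->L'->B->R'->G->plug->G
Char 2 ('F'): step: R->4, L=5; F->plug->F->R->A->L->E->refl->B->L'->B->R'->G->plug->G

G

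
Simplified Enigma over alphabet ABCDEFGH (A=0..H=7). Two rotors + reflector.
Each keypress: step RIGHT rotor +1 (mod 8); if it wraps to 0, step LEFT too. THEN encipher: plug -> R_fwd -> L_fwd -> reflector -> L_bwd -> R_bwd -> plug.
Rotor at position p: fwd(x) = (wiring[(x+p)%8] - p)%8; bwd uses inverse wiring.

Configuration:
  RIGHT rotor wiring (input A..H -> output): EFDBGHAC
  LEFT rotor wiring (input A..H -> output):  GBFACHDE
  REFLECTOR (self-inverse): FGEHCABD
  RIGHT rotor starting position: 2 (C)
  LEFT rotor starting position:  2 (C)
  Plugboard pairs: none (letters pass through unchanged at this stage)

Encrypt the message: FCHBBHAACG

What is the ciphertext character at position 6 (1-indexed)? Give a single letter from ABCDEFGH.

Char 1 ('F'): step: R->3, L=2; F->plug->F->R->B->L->G->refl->B->L'->E->R'->C->plug->C
Char 2 ('C'): step: R->4, L=2; C->plug->C->R->E->L->B->refl->G->L'->B->R'->F->plug->F
Char 3 ('H'): step: R->5, L=2; H->plug->H->R->B->L->G->refl->B->L'->E->R'->G->plug->G
Char 4 ('B'): step: R->6, L=2; B->plug->B->R->E->L->B->refl->G->L'->B->R'->H->plug->H
Char 5 ('B'): step: R->7, L=2; B->plug->B->R->F->L->C->refl->E->L'->G->R'->C->plug->C
Char 6 ('H'): step: R->0, L->3 (L advanced); H->plug->H->R->C->L->E->refl->C->L'->H->R'->F->plug->F

F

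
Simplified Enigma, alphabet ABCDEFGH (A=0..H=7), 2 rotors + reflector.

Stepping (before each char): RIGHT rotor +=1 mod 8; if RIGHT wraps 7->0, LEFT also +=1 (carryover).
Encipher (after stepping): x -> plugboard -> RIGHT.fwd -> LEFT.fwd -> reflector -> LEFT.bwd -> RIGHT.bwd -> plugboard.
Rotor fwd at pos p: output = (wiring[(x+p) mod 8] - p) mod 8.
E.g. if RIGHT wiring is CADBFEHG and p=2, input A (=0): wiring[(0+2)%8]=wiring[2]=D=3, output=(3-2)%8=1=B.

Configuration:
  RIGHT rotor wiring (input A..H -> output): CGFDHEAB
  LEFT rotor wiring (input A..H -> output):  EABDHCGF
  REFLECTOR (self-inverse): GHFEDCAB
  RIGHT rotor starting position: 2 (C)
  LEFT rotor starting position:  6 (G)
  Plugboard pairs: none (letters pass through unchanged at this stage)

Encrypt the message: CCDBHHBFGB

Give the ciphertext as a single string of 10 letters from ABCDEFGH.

Answer: EHBFDDDDCD

Derivation:
Char 1 ('C'): step: R->3, L=6; C->plug->C->R->B->L->H->refl->B->L'->G->R'->E->plug->E
Char 2 ('C'): step: R->4, L=6; C->plug->C->R->E->L->D->refl->E->L'->H->R'->H->plug->H
Char 3 ('D'): step: R->5, L=6; D->plug->D->R->F->L->F->refl->C->L'->D->R'->B->plug->B
Char 4 ('B'): step: R->6, L=6; B->plug->B->R->D->L->C->refl->F->L'->F->R'->F->plug->F
Char 5 ('H'): step: R->7, L=6; H->plug->H->R->B->L->H->refl->B->L'->G->R'->D->plug->D
Char 6 ('H'): step: R->0, L->7 (L advanced); H->plug->H->R->B->L->F->refl->C->L'->D->R'->D->plug->D
Char 7 ('B'): step: R->1, L=7; B->plug->B->R->E->L->E->refl->D->L'->G->R'->D->plug->D
Char 8 ('F'): step: R->2, L=7; F->plug->F->R->H->L->H->refl->B->L'->C->R'->D->plug->D
Char 9 ('G'): step: R->3, L=7; G->plug->G->R->D->L->C->refl->F->L'->B->R'->C->plug->C
Char 10 ('B'): step: R->4, L=7; B->plug->B->R->A->L->G->refl->A->L'->F->R'->D->plug->D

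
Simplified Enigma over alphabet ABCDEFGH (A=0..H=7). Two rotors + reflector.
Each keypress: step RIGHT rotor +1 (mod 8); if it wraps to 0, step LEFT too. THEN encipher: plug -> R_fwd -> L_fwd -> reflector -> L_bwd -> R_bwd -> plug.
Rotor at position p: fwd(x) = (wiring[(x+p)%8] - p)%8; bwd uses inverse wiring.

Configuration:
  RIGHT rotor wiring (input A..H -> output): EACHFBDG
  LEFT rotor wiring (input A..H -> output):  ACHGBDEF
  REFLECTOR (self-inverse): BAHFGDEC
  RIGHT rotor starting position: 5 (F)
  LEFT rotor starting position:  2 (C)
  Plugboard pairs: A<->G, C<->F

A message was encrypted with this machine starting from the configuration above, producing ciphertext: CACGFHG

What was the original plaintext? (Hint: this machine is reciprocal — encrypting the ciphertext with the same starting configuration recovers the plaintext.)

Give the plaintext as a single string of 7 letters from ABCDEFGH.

Char 1 ('C'): step: R->6, L=2; C->plug->F->R->B->L->E->refl->G->L'->G->R'->C->plug->F
Char 2 ('A'): step: R->7, L=2; A->plug->G->R->C->L->H->refl->C->L'->E->R'->H->plug->H
Char 3 ('C'): step: R->0, L->3 (L advanced); C->plug->F->R->B->L->G->refl->E->L'->H->R'->D->plug->D
Char 4 ('G'): step: R->1, L=3; G->plug->A->R->H->L->E->refl->G->L'->B->R'->B->plug->B
Char 5 ('F'): step: R->2, L=3; F->plug->C->R->D->L->B->refl->A->L'->C->R'->G->plug->A
Char 6 ('H'): step: R->3, L=3; H->plug->H->R->H->L->E->refl->G->L'->B->R'->F->plug->C
Char 7 ('G'): step: R->4, L=3; G->plug->A->R->B->L->G->refl->E->L'->H->R'->C->plug->F

Answer: FHDBACF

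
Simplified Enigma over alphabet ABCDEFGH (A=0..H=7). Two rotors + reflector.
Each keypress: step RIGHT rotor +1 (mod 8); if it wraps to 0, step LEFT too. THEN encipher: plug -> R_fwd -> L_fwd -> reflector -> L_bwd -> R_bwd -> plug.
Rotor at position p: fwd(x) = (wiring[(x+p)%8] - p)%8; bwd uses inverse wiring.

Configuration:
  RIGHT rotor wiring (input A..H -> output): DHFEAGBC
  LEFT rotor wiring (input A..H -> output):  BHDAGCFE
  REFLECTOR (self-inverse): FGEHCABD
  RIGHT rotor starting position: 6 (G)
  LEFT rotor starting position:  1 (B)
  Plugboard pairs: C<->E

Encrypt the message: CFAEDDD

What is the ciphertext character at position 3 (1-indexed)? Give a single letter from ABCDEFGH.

Char 1 ('C'): step: R->7, L=1; C->plug->E->R->F->L->E->refl->C->L'->B->R'->F->plug->F
Char 2 ('F'): step: R->0, L->2 (L advanced); F->plug->F->R->G->L->H->refl->D->L'->E->R'->D->plug->D
Char 3 ('A'): step: R->1, L=2; A->plug->A->R->G->L->H->refl->D->L'->E->R'->B->plug->B

B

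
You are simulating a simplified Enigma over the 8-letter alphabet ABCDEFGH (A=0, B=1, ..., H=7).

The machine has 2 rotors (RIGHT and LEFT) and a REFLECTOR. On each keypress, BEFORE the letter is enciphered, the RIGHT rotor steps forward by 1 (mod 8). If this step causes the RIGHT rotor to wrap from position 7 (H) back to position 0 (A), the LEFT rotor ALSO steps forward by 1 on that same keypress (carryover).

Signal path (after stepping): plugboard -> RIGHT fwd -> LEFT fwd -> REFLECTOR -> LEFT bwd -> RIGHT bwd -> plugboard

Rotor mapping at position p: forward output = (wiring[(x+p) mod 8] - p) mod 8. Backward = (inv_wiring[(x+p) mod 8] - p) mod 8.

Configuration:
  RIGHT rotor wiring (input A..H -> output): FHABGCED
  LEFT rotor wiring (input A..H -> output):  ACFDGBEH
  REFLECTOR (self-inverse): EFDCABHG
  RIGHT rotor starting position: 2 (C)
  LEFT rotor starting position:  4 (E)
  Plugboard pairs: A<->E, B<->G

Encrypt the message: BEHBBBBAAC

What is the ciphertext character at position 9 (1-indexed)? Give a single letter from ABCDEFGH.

Char 1 ('B'): step: R->3, L=4; B->plug->G->R->E->L->E->refl->A->L'->C->R'->F->plug->F
Char 2 ('E'): step: R->4, L=4; E->plug->A->R->C->L->A->refl->E->L'->E->R'->G->plug->B
Char 3 ('H'): step: R->5, L=4; H->plug->H->R->B->L->F->refl->B->L'->G->R'->C->plug->C
Char 4 ('B'): step: R->6, L=4; B->plug->G->R->A->L->C->refl->D->L'->D->R'->F->plug->F
Char 5 ('B'): step: R->7, L=4; B->plug->G->R->D->L->D->refl->C->L'->A->R'->C->plug->C
Char 6 ('B'): step: R->0, L->5 (L advanced); B->plug->G->R->E->L->F->refl->B->L'->H->R'->B->plug->G
Char 7 ('B'): step: R->1, L=5; B->plug->G->R->C->L->C->refl->D->L'->D->R'->F->plug->F
Char 8 ('A'): step: R->2, L=5; A->plug->E->R->C->L->C->refl->D->L'->D->R'->G->plug->B
Char 9 ('A'): step: R->3, L=5; A->plug->E->R->A->L->E->refl->A->L'->F->R'->H->plug->H

H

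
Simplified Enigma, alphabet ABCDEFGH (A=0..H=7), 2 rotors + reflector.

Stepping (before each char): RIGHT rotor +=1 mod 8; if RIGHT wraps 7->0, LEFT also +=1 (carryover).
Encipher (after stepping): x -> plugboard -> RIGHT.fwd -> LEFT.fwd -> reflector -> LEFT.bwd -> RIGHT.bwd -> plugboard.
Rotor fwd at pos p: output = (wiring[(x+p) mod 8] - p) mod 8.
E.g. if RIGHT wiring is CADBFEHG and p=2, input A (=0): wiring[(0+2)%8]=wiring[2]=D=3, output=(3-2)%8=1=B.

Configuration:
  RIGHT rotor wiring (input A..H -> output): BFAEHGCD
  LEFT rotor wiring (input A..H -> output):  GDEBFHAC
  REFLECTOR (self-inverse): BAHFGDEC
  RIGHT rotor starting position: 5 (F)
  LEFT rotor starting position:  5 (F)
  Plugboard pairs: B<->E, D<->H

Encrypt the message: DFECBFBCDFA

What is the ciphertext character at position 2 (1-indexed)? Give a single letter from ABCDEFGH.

Char 1 ('D'): step: R->6, L=5; D->plug->H->R->A->L->C->refl->H->L'->F->R'->B->plug->E
Char 2 ('F'): step: R->7, L=5; F->plug->F->R->A->L->C->refl->H->L'->F->R'->E->plug->B

B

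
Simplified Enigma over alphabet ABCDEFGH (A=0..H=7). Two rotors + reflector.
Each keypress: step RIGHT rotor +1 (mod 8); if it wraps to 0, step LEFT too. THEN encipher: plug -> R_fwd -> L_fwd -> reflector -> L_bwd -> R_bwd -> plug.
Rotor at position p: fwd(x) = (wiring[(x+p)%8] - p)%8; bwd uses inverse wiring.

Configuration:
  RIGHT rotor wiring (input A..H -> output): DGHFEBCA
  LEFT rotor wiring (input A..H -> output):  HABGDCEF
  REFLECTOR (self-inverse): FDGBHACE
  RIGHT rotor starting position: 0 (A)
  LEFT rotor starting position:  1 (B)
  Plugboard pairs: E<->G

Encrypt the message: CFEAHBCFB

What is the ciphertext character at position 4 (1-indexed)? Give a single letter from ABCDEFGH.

Char 1 ('C'): step: R->1, L=1; C->plug->C->R->E->L->B->refl->D->L'->F->R'->A->plug->A
Char 2 ('F'): step: R->2, L=1; F->plug->F->R->G->L->E->refl->H->L'->A->R'->E->plug->G
Char 3 ('E'): step: R->3, L=1; E->plug->G->R->D->L->C->refl->G->L'->H->R'->D->plug->D
Char 4 ('A'): step: R->4, L=1; A->plug->A->R->A->L->H->refl->E->L'->G->R'->C->plug->C

C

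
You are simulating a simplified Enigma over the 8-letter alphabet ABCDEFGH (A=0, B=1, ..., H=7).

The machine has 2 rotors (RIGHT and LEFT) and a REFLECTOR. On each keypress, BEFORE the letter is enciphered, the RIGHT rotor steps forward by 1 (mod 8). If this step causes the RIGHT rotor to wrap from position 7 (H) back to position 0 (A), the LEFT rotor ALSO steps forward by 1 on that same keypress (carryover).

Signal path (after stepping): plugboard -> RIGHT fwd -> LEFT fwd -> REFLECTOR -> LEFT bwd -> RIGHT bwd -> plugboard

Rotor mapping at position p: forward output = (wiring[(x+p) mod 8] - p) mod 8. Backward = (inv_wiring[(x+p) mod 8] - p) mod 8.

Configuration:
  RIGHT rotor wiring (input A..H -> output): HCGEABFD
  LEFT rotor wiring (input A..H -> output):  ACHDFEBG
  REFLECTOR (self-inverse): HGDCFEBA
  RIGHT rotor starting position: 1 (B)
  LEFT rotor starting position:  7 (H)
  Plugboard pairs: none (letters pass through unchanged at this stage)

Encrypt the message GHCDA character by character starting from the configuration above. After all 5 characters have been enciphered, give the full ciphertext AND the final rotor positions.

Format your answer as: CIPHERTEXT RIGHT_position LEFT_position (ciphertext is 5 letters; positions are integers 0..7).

Answer: FEBGG 6 7

Derivation:
Char 1 ('G'): step: R->2, L=7; G->plug->G->R->F->L->G->refl->B->L'->B->R'->F->plug->F
Char 2 ('H'): step: R->3, L=7; H->plug->H->R->D->L->A->refl->H->L'->A->R'->E->plug->E
Char 3 ('C'): step: R->4, L=7; C->plug->C->R->B->L->B->refl->G->L'->F->R'->B->plug->B
Char 4 ('D'): step: R->5, L=7; D->plug->D->R->C->L->D->refl->C->L'->H->R'->G->plug->G
Char 5 ('A'): step: R->6, L=7; A->plug->A->R->H->L->C->refl->D->L'->C->R'->G->plug->G
Final: ciphertext=FEBGG, RIGHT=6, LEFT=7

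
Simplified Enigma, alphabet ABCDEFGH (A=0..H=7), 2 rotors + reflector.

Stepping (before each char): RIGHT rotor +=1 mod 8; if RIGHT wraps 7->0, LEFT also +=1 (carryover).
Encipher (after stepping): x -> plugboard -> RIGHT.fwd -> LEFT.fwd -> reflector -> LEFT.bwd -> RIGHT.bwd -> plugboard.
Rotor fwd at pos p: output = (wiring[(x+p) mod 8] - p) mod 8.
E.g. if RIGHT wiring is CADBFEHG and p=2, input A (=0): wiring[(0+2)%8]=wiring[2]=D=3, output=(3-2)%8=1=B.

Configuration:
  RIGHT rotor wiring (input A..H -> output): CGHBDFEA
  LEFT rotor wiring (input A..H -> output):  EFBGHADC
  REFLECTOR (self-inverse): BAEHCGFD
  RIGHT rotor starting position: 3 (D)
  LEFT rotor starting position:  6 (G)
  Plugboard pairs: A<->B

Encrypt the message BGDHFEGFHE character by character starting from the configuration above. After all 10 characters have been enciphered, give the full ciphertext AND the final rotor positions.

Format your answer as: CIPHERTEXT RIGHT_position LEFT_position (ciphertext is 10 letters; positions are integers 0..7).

Char 1 ('B'): step: R->4, L=6; B->plug->A->R->H->L->C->refl->E->L'->B->R'->B->plug->A
Char 2 ('G'): step: R->5, L=6; G->plug->G->R->E->L->D->refl->H->L'->D->R'->C->plug->C
Char 3 ('D'): step: R->6, L=6; D->plug->D->R->A->L->F->refl->G->L'->C->R'->B->plug->A
Char 4 ('H'): step: R->7, L=6; H->plug->H->R->F->L->A->refl->B->L'->G->R'->G->plug->G
Char 5 ('F'): step: R->0, L->7 (L advanced); F->plug->F->R->F->L->A->refl->B->L'->G->R'->B->plug->A
Char 6 ('E'): step: R->1, L=7; E->plug->E->R->E->L->H->refl->D->L'->A->R'->C->plug->C
Char 7 ('G'): step: R->2, L=7; G->plug->G->R->A->L->D->refl->H->L'->E->R'->H->plug->H
Char 8 ('F'): step: R->3, L=7; F->plug->F->R->H->L->E->refl->C->L'->D->R'->G->plug->G
Char 9 ('H'): step: R->4, L=7; H->plug->H->R->F->L->A->refl->B->L'->G->R'->E->plug->E
Char 10 ('E'): step: R->5, L=7; E->plug->E->R->B->L->F->refl->G->L'->C->R'->F->plug->F
Final: ciphertext=ACAGACHGEF, RIGHT=5, LEFT=7

Answer: ACAGACHGEF 5 7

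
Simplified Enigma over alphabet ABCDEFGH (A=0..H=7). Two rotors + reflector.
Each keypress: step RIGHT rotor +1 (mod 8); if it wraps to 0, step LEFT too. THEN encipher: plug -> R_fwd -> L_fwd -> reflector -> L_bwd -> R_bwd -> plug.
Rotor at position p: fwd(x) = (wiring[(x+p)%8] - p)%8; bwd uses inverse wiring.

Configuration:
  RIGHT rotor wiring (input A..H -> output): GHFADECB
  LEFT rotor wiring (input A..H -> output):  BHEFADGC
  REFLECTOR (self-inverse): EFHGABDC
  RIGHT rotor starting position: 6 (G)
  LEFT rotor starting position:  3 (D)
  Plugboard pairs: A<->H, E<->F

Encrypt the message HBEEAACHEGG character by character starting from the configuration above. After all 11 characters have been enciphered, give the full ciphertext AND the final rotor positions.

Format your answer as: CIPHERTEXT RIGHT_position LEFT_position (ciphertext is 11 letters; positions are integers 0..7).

Char 1 ('H'): step: R->7, L=3; H->plug->A->R->C->L->A->refl->E->L'->G->R'->D->plug->D
Char 2 ('B'): step: R->0, L->4 (L advanced); B->plug->B->R->H->L->B->refl->F->L'->E->R'->F->plug->E
Char 3 ('E'): step: R->1, L=4; E->plug->F->R->B->L->H->refl->C->L'->C->R'->D->plug->D
Char 4 ('E'): step: R->2, L=4; E->plug->F->R->H->L->B->refl->F->L'->E->R'->G->plug->G
Char 5 ('A'): step: R->3, L=4; A->plug->H->R->C->L->C->refl->H->L'->B->R'->C->plug->C
Char 6 ('A'): step: R->4, L=4; A->plug->H->R->E->L->F->refl->B->L'->H->R'->A->plug->H
Char 7 ('C'): step: R->5, L=4; C->plug->C->R->E->L->F->refl->B->L'->H->R'->A->plug->H
Char 8 ('H'): step: R->6, L=4; H->plug->A->R->E->L->F->refl->B->L'->H->R'->E->plug->F
Char 9 ('E'): step: R->7, L=4; E->plug->F->R->E->L->F->refl->B->L'->H->R'->B->plug->B
Char 10 ('G'): step: R->0, L->5 (L advanced); G->plug->G->R->C->L->F->refl->B->L'->B->R'->H->plug->A
Char 11 ('G'): step: R->1, L=5; G->plug->G->R->A->L->G->refl->D->L'->H->R'->C->plug->C
Final: ciphertext=DEDGCHHFBAC, RIGHT=1, LEFT=5

Answer: DEDGCHHFBAC 1 5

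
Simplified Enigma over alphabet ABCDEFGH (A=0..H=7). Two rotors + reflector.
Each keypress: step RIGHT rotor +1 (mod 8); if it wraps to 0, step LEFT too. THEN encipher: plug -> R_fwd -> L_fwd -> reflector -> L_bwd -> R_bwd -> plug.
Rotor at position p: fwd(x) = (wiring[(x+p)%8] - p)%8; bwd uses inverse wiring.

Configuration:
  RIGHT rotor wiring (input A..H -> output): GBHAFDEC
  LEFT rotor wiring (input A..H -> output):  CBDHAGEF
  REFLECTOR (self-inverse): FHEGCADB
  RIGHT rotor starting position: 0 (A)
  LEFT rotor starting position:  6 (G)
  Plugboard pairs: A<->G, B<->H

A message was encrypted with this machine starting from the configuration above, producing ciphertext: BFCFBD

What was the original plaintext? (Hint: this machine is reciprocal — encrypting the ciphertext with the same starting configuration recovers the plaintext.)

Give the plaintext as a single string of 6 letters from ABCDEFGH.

Answer: ACFGAC

Derivation:
Char 1 ('B'): step: R->1, L=6; B->plug->H->R->F->L->B->refl->H->L'->B->R'->G->plug->A
Char 2 ('F'): step: R->2, L=6; F->plug->F->R->A->L->G->refl->D->L'->D->R'->C->plug->C
Char 3 ('C'): step: R->3, L=6; C->plug->C->R->A->L->G->refl->D->L'->D->R'->F->plug->F
Char 4 ('F'): step: R->4, L=6; F->plug->F->R->F->L->B->refl->H->L'->B->R'->A->plug->G
Char 5 ('B'): step: R->5, L=6; B->plug->H->R->A->L->G->refl->D->L'->D->R'->G->plug->A
Char 6 ('D'): step: R->6, L=6; D->plug->D->R->D->L->D->refl->G->L'->A->R'->C->plug->C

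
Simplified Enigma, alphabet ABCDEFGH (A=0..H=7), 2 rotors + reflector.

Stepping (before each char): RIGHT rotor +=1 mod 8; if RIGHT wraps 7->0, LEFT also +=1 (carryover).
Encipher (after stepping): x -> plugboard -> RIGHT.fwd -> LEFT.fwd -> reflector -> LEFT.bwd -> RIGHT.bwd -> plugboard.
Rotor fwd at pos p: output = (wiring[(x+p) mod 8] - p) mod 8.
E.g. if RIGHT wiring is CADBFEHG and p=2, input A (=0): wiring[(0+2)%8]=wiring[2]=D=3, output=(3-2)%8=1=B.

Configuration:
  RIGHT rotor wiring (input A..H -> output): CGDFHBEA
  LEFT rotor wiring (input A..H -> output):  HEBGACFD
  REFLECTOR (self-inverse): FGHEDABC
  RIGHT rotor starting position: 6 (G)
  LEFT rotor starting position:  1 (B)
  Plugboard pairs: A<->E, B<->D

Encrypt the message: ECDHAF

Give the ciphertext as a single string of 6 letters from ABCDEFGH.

Char 1 ('E'): step: R->7, L=1; E->plug->A->R->B->L->A->refl->F->L'->C->R'->G->plug->G
Char 2 ('C'): step: R->0, L->2 (L advanced); C->plug->C->R->D->L->A->refl->F->L'->G->R'->B->plug->D
Char 3 ('D'): step: R->1, L=2; D->plug->B->R->C->L->G->refl->B->L'->F->R'->A->plug->E
Char 4 ('H'): step: R->2, L=2; H->plug->H->R->E->L->D->refl->E->L'->B->R'->A->plug->E
Char 5 ('A'): step: R->3, L=2; A->plug->E->R->F->L->B->refl->G->L'->C->R'->A->plug->E
Char 6 ('F'): step: R->4, L=2; F->plug->F->R->C->L->G->refl->B->L'->F->R'->B->plug->D

Answer: GDEEED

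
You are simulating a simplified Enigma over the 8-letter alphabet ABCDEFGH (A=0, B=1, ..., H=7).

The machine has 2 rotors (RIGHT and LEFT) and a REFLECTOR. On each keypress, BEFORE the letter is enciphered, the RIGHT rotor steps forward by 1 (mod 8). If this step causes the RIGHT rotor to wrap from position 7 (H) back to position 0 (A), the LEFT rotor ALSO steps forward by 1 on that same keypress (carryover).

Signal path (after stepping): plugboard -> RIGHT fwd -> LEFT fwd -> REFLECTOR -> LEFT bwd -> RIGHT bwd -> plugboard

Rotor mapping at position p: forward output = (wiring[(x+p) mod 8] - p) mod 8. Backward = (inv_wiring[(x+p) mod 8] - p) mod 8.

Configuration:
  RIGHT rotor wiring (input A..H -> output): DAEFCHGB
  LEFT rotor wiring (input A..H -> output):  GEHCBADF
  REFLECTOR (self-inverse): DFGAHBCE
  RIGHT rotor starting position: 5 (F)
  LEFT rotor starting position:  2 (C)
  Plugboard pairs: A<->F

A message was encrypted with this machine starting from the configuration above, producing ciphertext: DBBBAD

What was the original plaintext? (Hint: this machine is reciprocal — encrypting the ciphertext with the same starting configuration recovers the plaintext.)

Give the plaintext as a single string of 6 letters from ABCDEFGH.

Char 1 ('D'): step: R->6, L=2; D->plug->D->R->C->L->H->refl->E->L'->G->R'->E->plug->E
Char 2 ('B'): step: R->7, L=2; B->plug->B->R->E->L->B->refl->F->L'->A->R'->G->plug->G
Char 3 ('B'): step: R->0, L->3 (L advanced); B->plug->B->R->A->L->H->refl->E->L'->H->R'->F->plug->A
Char 4 ('B'): step: R->1, L=3; B->plug->B->R->D->L->A->refl->D->L'->F->R'->F->plug->A
Char 5 ('A'): step: R->2, L=3; A->plug->F->R->H->L->E->refl->H->L'->A->R'->C->plug->C
Char 6 ('D'): step: R->3, L=3; D->plug->D->R->D->L->A->refl->D->L'->F->R'->G->plug->G

Answer: EGAACG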